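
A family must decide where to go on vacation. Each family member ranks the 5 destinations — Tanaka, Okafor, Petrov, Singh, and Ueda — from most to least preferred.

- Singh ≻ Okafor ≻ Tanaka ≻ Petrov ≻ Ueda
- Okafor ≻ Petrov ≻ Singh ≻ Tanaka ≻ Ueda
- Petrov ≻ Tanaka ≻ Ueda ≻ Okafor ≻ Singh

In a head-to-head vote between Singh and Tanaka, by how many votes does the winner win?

Ballots ranking Singh above Tanaka: 2.
Ballots ranking Tanaka above Singh: 1.
Singh wins 2–1, a margin of 1.

1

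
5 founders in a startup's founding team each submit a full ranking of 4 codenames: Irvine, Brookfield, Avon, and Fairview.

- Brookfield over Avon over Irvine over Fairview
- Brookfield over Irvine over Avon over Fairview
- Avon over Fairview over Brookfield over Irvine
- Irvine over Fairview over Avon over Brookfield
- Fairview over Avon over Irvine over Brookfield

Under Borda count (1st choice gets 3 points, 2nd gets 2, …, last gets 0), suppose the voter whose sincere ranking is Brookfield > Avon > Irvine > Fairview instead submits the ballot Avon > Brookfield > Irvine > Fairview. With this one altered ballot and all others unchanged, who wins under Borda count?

Borda totals with the altered ballot: Irvine 7, Brookfield 6, Avon 10, Fairview 7.
The winner is unchanged: still Avon.

Avon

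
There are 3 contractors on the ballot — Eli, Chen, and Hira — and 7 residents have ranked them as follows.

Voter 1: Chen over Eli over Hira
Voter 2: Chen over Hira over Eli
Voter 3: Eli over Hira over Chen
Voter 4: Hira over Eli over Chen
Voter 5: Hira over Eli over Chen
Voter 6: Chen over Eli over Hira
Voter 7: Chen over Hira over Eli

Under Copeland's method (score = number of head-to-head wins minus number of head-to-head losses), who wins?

Pairwise results:
  Eli vs Chen: Chen wins 4–3.
  Eli vs Hira: Hira wins 4–3.
  Chen vs Hira: Chen wins 4–3.
Copeland scores (wins − losses):
  Eli: 0 − 2 = -2
  Chen: 2 − 0 = 2
  Hira: 1 − 1 = 0
Chen has the best Copeland score.

Chen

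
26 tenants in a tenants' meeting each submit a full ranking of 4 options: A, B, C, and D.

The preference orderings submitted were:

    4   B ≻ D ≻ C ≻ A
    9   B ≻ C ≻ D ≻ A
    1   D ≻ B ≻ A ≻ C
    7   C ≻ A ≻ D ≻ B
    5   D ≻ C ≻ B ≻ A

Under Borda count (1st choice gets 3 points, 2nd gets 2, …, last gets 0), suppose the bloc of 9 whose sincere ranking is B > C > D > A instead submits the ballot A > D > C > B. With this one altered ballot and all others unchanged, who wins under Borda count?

Borda totals with the altered ballot: A 42, B 19, C 44, D 51.
The switch changes the winner from C to D.

D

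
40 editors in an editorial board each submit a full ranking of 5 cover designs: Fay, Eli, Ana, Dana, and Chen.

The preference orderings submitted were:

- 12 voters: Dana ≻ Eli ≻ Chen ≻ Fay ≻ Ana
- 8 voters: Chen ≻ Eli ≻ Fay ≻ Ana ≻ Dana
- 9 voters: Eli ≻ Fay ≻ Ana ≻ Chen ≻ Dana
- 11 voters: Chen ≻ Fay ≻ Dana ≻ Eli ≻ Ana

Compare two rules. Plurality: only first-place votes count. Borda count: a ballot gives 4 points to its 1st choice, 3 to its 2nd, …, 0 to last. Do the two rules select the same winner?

Yes

Plurality first-place counts: Fay 0, Eli 9, Ana 0, Dana 12, Chen 19 → Chen.
Borda totals: Fay 88, Eli 107, Ana 26, Dana 70, Chen 109 → Chen.
The two rules agree on Chen.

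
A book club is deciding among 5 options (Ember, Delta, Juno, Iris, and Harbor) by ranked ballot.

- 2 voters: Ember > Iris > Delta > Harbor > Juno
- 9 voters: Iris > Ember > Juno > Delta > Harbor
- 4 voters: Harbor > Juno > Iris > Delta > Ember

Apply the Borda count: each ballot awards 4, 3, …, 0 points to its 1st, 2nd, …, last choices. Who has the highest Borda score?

Borda scores:
  Ember: 2·4 + 9·3 + 4·0 = 35
  Delta: 2·2 + 9·1 + 4·1 = 17
  Juno: 2·0 + 9·2 + 4·3 = 30
  Iris: 2·3 + 9·4 + 4·2 = 50
  Harbor: 2·1 + 9·0 + 4·4 = 18
Iris has the highest total.

Iris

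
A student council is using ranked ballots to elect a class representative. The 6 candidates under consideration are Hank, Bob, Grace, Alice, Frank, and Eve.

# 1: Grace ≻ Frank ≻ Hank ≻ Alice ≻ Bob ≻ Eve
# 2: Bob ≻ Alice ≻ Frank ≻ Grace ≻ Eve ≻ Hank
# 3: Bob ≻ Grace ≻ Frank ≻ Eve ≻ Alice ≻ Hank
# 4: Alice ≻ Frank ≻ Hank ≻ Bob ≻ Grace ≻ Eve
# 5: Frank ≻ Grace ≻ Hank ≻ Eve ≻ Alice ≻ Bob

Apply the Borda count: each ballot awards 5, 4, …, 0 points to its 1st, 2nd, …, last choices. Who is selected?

Borda scores:
  Hank: 3 + 0 + 0 + 3 + 3 = 9
  Bob: 1 + 5 + 5 + 2 + 0 = 13
  Grace: 5 + 2 + 4 + 1 + 4 = 16
  Alice: 2 + 4 + 1 + 5 + 1 = 13
  Frank: 4 + 3 + 3 + 4 + 5 = 19
  Eve: 0 + 1 + 2 + 0 + 2 = 5
Frank has the highest total.

Frank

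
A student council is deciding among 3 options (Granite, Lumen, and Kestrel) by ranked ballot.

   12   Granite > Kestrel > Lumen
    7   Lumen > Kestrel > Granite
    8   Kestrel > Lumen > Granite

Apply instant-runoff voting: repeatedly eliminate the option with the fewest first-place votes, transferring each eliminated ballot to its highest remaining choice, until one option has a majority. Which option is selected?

Round 1: Granite 12, Kestrel 8, Lumen 7. Lumen has the fewest and is eliminated.
Round 2: Kestrel 15, Granite 12. Kestrel has a majority.

Kestrel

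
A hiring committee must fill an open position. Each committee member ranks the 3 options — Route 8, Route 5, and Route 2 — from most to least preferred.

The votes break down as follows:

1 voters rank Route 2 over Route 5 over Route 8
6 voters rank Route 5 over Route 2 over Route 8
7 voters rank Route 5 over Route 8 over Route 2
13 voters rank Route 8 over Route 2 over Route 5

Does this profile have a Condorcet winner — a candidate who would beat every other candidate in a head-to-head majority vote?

No

Head-to-head results (27 voters total):
Route 8 vs Route 5: Route 5 wins 14–13.
Route 8 vs Route 2: Route 8 wins 20–7.
Route 5 vs Route 2: Route 2 wins 14–13.
No candidate beats all others: Route 8 beats Route 2 beats Route 5 beats Route 8, a majority cycle.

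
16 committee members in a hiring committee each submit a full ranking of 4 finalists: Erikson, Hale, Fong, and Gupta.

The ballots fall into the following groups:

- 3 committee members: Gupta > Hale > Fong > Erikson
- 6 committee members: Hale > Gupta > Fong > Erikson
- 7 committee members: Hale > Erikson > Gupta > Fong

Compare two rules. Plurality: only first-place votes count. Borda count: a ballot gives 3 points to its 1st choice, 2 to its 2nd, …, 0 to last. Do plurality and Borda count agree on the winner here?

Yes

Plurality first-place counts: Erikson 0, Hale 13, Fong 0, Gupta 3 → Hale.
Borda totals: Erikson 14, Hale 45, Fong 9, Gupta 28 → Hale.
The two rules agree on Hale.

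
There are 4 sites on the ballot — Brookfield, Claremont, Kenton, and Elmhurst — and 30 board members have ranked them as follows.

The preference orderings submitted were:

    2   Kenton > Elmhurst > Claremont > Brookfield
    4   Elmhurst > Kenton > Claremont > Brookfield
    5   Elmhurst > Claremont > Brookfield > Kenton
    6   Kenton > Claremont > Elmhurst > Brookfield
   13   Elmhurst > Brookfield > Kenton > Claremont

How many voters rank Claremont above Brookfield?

17

Ballots ranking Claremont above Brookfield: 2+4+5+6 = 17.
Ballots ranking Brookfield above Claremont: 13.
So 17 of 30 voters prefer Claremont to Brookfield.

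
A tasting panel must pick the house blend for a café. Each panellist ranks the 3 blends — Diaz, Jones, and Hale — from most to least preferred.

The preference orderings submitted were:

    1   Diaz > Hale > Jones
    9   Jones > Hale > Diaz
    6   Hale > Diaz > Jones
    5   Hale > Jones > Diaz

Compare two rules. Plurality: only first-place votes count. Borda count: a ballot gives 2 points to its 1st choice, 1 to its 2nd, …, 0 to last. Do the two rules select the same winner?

Yes

Plurality first-place counts: Diaz 1, Jones 9, Hale 11 → Hale.
Borda totals: Diaz 8, Jones 23, Hale 32 → Hale.
The two rules agree on Hale.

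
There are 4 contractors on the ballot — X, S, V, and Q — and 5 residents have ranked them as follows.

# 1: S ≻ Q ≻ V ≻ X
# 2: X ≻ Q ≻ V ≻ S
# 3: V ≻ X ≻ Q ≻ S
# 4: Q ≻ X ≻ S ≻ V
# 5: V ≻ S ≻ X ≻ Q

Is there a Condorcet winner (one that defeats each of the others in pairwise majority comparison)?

Head-to-head results (5 voters total):
X vs S: X wins 3–2.
X vs V: V wins 3–2.
X vs Q: X wins 3–2.
S vs V: V wins 3–2.
S vs Q: Q wins 3–2.
V vs Q: Q wins 3–2.
No candidate beats all others: X beats Q beats V beats X, a majority cycle.

No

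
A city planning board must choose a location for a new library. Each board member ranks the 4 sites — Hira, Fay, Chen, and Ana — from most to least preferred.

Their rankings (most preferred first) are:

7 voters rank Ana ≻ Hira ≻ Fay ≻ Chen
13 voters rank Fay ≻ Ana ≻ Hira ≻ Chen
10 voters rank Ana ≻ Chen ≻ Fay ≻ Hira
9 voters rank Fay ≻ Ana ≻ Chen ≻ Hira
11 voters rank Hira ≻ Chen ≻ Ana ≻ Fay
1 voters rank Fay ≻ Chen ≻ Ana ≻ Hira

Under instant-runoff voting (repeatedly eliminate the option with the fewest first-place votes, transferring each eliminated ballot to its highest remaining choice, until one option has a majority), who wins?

Round 1: Fay 23, Ana 17, Hira 11, Chen 0. Chen has the fewest and is eliminated.
Round 2: Fay 23, Ana 17, Hira 11. Hira has the fewest and is eliminated.
Round 3: Ana 28, Fay 23. Ana has a majority.

Ana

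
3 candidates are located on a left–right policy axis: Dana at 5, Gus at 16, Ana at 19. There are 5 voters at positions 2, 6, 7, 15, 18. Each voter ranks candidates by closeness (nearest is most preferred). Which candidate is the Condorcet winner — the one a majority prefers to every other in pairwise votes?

With single-peaked preferences on a line, the Condorcet winner is the candidate closest to the median voter.
The median voter (position 7) is closest to Dana at 5.
Check: Dana vs Ana — voters closer to Dana: 3 of 5.

Dana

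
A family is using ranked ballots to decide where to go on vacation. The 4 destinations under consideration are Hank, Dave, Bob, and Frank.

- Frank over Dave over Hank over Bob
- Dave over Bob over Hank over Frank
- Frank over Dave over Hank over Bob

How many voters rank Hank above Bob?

2

Ballots ranking Hank above Bob: 2.
Ballots ranking Bob above Hank: 1.
So 2 of 3 voters prefer Hank to Bob.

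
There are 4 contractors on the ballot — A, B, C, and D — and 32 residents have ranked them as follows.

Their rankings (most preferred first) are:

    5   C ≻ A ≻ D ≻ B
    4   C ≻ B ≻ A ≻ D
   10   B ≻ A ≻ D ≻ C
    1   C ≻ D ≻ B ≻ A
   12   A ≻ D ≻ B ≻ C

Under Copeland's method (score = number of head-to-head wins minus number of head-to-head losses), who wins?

Pairwise results:
  A vs B: A wins 17–15.
  A vs C: A wins 22–10.
  A vs D: A wins 31–1.
  B vs C: B wins 22–10.
  B vs D: D wins 18–14.
  C vs D: D wins 22–10.
Copeland scores (wins − losses):
  A: 3 − 0 = 3
  B: 1 − 2 = -1
  C: 0 − 3 = -3
  D: 2 − 1 = 1
A has the best Copeland score.

A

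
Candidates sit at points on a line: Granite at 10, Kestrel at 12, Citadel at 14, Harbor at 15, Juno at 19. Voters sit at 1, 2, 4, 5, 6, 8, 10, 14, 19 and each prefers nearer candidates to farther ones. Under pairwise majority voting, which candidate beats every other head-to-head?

With single-peaked preferences on a line, the Condorcet winner is the candidate closest to the median voter.
The median voter (position 6) is closest to Granite at 10.
Check: Granite vs Harbor — voters closer to Granite: 7 of 9.

Granite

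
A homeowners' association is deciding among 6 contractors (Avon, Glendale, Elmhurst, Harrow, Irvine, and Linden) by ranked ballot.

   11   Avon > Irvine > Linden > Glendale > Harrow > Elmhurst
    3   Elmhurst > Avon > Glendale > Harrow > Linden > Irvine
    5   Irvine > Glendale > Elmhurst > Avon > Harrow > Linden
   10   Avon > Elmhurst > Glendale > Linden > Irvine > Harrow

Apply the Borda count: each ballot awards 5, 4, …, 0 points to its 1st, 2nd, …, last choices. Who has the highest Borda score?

Borda scores:
  Avon: 11·5 + 3·4 + 5·2 + 10·5 = 127
  Glendale: 11·2 + 3·3 + 5·4 + 10·3 = 81
  Elmhurst: 11·0 + 3·5 + 5·3 + 10·4 = 70
  Harrow: 11·1 + 3·2 + 5·1 + 10·0 = 22
  Irvine: 11·4 + 3·0 + 5·5 + 10·1 = 79
  Linden: 11·3 + 3·1 + 5·0 + 10·2 = 56
Avon has the highest total.

Avon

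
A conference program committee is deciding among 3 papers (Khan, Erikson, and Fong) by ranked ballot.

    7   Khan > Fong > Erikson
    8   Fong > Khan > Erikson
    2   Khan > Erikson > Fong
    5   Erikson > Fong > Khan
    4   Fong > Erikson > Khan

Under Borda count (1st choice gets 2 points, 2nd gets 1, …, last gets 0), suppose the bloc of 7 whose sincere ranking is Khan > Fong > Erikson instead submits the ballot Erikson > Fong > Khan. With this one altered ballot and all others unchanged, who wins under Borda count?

Borda totals with the altered ballot: Khan 12, Erikson 30, Fong 36.
The winner is unchanged: still Fong.

Fong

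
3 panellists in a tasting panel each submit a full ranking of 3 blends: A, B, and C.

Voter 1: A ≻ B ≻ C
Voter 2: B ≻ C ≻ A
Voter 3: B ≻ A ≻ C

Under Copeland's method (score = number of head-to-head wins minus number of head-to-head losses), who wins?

Pairwise results:
  A vs B: B wins 2–1.
  A vs C: A wins 2–1.
  B vs C: B wins 3–0.
Copeland scores (wins − losses):
  A: 1 − 1 = 0
  B: 2 − 0 = 2
  C: 0 − 2 = -2
B has the best Copeland score.

B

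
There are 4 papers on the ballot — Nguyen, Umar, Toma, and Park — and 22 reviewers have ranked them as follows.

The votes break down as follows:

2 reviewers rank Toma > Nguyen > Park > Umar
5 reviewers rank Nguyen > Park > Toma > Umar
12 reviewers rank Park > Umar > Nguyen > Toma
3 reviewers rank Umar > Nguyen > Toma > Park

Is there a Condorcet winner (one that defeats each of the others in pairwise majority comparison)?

Yes

Head-to-head results (22 voters total):
Nguyen vs Umar: Umar wins 15–7.
Nguyen vs Toma: Nguyen wins 20–2.
Nguyen vs Park: Park wins 12–10.
Umar vs Toma: Umar wins 15–7.
Umar vs Park: Park wins 19–3.
Toma vs Park: Park wins 17–5.
Park beats each rival — Nguyen (12–10), Umar (19–3), Toma (17–5) — so Park is the Condorcet winner.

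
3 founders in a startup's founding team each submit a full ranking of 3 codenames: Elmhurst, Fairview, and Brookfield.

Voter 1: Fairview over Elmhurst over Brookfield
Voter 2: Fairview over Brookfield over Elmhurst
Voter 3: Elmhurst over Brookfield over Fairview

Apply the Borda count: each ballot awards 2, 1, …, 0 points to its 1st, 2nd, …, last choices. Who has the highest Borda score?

Borda scores:
  Elmhurst: 1 + 0 + 2 = 3
  Fairview: 2 + 2 + 0 = 4
  Brookfield: 0 + 1 + 1 = 2
Fairview has the highest total.

Fairview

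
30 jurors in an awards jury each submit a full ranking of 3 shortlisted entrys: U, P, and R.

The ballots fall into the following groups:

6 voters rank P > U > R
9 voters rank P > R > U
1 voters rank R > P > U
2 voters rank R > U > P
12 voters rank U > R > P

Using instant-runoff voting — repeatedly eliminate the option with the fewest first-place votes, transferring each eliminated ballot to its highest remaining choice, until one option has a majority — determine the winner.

Round 1: P 15, U 12, R 3. R has the fewest and is eliminated.
Round 2: P 16, U 14. P has a majority.

P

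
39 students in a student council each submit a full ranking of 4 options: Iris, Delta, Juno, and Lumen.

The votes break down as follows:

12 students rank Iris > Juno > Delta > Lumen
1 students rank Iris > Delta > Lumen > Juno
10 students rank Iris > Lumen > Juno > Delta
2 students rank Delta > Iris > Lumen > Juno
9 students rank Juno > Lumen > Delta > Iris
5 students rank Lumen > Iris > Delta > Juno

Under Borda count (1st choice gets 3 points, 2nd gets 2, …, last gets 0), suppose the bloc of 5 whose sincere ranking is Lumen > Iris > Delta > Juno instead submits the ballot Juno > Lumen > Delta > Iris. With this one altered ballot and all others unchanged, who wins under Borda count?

Borda totals with the altered ballot: Iris 73, Delta 34, Juno 76, Lumen 51.
The switch changes the winner from Iris to Juno.

Juno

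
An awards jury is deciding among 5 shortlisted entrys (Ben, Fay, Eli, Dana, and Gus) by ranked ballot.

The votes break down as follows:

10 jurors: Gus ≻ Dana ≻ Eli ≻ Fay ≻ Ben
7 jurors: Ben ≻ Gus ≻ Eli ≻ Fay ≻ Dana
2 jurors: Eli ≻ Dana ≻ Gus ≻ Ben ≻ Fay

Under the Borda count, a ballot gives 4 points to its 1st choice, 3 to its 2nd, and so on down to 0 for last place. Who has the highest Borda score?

Borda scores:
  Ben: 10·0 + 7·4 + 2·1 = 30
  Fay: 10·1 + 7·1 + 2·0 = 17
  Eli: 10·2 + 7·2 + 2·4 = 42
  Dana: 10·3 + 7·0 + 2·3 = 36
  Gus: 10·4 + 7·3 + 2·2 = 65
Gus has the highest total.

Gus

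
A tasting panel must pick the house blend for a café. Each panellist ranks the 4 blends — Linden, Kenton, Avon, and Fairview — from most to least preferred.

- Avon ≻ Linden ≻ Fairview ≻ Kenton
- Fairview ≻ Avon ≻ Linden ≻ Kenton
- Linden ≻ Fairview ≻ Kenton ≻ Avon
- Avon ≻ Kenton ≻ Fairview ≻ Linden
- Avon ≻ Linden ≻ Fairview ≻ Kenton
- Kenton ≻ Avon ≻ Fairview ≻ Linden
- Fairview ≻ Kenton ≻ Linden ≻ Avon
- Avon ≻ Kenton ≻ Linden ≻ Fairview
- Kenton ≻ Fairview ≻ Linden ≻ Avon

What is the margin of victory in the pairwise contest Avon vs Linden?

3

Ballots ranking Avon above Linden: 6.
Ballots ranking Linden above Avon: 3.
Avon wins 6–3, a margin of 3.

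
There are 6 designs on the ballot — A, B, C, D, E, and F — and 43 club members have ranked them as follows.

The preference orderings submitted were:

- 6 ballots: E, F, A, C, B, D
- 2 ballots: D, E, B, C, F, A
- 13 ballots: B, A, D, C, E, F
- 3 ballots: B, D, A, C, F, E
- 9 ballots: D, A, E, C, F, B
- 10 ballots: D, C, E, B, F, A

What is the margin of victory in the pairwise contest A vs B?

Ballots ranking A above B: 6+9 = 15.
Ballots ranking B above A: 2+13+3+10 = 28.
B wins 28–15, a margin of 13.

13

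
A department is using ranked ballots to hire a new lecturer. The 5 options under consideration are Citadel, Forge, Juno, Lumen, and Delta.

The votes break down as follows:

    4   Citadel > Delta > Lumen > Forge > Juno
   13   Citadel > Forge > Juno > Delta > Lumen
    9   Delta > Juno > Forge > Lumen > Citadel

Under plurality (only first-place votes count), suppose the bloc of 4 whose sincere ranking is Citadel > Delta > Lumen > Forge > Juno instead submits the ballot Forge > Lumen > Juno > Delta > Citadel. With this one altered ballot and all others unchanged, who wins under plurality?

First-place totals with the altered ballot: Citadel 13, Forge 4, Juno 0, Lumen 0, Delta 9.
The winner is unchanged: still Citadel.

Citadel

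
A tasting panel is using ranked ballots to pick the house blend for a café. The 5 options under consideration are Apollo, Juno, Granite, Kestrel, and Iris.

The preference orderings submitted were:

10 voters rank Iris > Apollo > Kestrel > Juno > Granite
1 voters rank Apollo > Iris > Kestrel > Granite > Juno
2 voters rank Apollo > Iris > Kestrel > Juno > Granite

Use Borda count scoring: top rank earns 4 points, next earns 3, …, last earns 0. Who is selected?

Iris

Borda scores:
  Apollo: 10·3 + 4 + 2·4 = 42
  Juno: 10·1 + 0 + 2·1 = 12
  Granite: 10·0 + 1 + 2·0 = 1
  Kestrel: 10·2 + 2 + 2·2 = 26
  Iris: 10·4 + 3 + 2·3 = 49
Iris has the highest total.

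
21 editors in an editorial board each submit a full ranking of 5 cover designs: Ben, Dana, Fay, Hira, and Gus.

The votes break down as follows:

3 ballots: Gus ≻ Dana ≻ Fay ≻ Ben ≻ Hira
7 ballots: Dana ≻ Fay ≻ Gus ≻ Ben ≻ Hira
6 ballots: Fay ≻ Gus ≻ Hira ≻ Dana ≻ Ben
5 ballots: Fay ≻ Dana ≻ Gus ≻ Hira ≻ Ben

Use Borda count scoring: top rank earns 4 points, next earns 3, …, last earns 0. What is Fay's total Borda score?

71

Borda scores:
  Ben: 3·1 + 7·1 + 6·0 + 5·0 = 10
  Dana: 3·3 + 7·4 + 6·1 + 5·3 = 58
  Fay: 3·2 + 7·3 + 6·4 + 5·4 = 71
  Hira: 3·0 + 7·0 + 6·2 + 5·1 = 17
  Gus: 3·4 + 7·2 + 6·3 + 5·2 = 54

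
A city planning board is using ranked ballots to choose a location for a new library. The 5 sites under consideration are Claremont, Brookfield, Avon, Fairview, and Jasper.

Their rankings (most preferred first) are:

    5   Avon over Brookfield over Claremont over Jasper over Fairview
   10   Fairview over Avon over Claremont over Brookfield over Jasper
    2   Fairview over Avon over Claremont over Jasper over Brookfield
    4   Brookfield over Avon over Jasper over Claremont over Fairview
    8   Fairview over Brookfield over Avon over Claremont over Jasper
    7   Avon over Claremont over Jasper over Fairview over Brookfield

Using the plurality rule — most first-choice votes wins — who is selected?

Fairview

First-place vote totals:
  Claremont: 0
  Brookfield: 4
  Avon: 12
  Fairview: 20
  Jasper: 0
Fairview has the most first-place votes.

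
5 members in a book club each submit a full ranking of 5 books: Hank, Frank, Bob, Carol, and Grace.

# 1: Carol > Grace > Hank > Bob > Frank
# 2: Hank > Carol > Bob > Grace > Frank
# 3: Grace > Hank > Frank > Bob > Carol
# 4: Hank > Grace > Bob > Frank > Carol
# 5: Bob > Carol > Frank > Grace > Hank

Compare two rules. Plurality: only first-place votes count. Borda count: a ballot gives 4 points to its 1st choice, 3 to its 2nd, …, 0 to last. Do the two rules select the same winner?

Plurality first-place counts: Hank 2, Frank 0, Bob 1, Carol 1, Grace 1 → Hank.
Borda totals: Hank 13, Frank 5, Bob 10, Carol 10, Grace 12 → Hank.
The two rules agree on Hank.

Yes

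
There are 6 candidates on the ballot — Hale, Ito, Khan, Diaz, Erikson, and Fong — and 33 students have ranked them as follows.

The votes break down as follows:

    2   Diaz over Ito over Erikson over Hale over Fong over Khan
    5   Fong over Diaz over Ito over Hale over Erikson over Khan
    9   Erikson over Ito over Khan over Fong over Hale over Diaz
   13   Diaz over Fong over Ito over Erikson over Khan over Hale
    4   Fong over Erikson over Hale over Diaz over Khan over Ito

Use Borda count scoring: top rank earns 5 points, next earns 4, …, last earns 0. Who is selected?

Borda scores:
  Hale: 2·2 + 5·2 + 9·1 + 13·0 + 4·3 = 35
  Ito: 2·4 + 5·3 + 9·4 + 13·3 + 4·0 = 98
  Khan: 2·0 + 5·0 + 9·3 + 13·1 + 4·1 = 44
  Diaz: 2·5 + 5·4 + 9·0 + 13·5 + 4·2 = 103
  Erikson: 2·3 + 5·1 + 9·5 + 13·2 + 4·4 = 98
  Fong: 2·1 + 5·5 + 9·2 + 13·4 + 4·5 = 117
Fong has the highest total.

Fong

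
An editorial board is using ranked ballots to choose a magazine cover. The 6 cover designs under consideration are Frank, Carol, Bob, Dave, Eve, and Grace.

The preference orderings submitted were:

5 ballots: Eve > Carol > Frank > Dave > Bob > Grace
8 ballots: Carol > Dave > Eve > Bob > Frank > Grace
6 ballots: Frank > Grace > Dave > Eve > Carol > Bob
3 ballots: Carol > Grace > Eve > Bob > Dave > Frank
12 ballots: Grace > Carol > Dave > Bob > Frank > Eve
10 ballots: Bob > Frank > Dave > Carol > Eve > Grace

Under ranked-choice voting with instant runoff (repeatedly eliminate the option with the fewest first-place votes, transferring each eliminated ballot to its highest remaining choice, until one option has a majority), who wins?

Round 1: Grace 12, Carol 11, Bob 10, Frank 6, Eve 5, Dave 0. Dave has the fewest and is eliminated.
Round 2: Grace 12, Carol 11, Bob 10, Frank 6, Eve 5. Eve has the fewest and is eliminated.
Round 3: Carol 16, Grace 12, Bob 10, Frank 6. Frank has the fewest and is eliminated.
Round 4: Grace 18, Carol 16, Bob 10. Bob has the fewest and is eliminated.
Round 5: Carol 26, Grace 18. Carol has a majority.

Carol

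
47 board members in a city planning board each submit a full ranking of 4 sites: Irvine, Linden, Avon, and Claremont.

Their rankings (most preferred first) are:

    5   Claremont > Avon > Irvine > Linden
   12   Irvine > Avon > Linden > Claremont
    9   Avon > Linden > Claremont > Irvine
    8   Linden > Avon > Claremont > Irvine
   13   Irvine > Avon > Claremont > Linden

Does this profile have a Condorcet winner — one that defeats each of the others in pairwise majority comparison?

Yes

Head-to-head results (47 voters total):
Irvine vs Linden: Irvine wins 30–17.
Irvine vs Avon: Irvine wins 25–22.
Irvine vs Claremont: Irvine wins 25–22.
Linden vs Avon: Avon wins 39–8.
Linden vs Claremont: Linden wins 29–18.
Avon vs Claremont: Avon wins 42–5.
Irvine beats each rival — Linden (30–17), Avon (25–22), Claremont (25–22) — so Irvine is the Condorcet winner.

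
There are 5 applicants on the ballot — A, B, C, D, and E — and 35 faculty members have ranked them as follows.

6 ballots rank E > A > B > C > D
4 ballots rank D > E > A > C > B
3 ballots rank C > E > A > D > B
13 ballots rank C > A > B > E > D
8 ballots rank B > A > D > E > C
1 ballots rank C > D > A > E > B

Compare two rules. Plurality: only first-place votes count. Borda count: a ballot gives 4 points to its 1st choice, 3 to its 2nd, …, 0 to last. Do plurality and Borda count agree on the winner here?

Plurality first-place counts: A 0, B 8, C 17, D 4, E 6 → C.
Borda totals: A 97, B 70, C 78, D 38, E 67 → A.
The two rules disagree: plurality picks C, Borda picks A.

No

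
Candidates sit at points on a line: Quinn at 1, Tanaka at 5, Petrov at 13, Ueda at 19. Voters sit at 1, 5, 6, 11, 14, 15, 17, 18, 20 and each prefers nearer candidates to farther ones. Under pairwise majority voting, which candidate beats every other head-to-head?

With single-peaked preferences on a line, the Condorcet winner is the candidate closest to the median voter.
The median voter (position 14) is closest to Petrov at 13.
Check: Petrov vs Ueda — voters closer to Petrov: 6 of 9.

Petrov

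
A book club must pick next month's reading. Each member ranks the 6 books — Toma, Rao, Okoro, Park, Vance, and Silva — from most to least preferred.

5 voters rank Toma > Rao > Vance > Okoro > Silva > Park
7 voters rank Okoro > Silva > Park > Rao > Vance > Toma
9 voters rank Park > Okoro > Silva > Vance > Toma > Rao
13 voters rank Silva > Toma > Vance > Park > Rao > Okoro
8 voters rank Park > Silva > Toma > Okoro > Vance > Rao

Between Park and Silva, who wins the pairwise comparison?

Silva

Ballots ranking Park above Silva: 9+8 = 17.
Ballots ranking Silva above Park: 5+7+13 = 25.
Silva wins the head-to-head, 25–17.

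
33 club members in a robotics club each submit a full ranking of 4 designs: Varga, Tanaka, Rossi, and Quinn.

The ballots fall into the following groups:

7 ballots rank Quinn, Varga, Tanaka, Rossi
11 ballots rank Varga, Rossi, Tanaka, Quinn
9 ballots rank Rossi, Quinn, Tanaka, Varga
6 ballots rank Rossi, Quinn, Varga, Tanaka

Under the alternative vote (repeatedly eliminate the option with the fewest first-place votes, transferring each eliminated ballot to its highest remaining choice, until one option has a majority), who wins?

Varga

Round 1: Rossi 15, Varga 11, Quinn 7, Tanaka 0. Tanaka has the fewest and is eliminated.
Round 2: Rossi 15, Varga 11, Quinn 7. Quinn has the fewest and is eliminated.
Round 3: Varga 18, Rossi 15. Varga has a majority.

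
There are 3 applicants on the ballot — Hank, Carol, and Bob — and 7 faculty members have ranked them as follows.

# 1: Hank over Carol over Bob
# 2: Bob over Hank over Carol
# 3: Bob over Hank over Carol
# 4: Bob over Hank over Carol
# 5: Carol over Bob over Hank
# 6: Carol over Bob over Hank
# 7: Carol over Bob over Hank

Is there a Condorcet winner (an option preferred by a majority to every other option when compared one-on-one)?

Head-to-head results (7 voters total):
Hank vs Carol: Hank wins 4–3.
Hank vs Bob: Bob wins 6–1.
Carol vs Bob: Carol wins 4–3.
No candidate beats all others: Hank beats Carol beats Bob beats Hank, a majority cycle.

No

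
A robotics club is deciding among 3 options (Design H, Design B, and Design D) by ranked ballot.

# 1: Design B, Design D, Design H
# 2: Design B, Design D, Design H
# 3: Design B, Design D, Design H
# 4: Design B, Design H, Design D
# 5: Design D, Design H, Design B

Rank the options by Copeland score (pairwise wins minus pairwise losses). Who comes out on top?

Design B

Pairwise results:
  Design H vs Design B: Design B wins 4–1.
  Design H vs Design D: Design D wins 4–1.
  Design B vs Design D: Design B wins 4–1.
Copeland scores (wins − losses):
  Design H: 0 − 2 = -2
  Design B: 2 − 0 = 2
  Design D: 1 − 1 = 0
Design B has the best Copeland score.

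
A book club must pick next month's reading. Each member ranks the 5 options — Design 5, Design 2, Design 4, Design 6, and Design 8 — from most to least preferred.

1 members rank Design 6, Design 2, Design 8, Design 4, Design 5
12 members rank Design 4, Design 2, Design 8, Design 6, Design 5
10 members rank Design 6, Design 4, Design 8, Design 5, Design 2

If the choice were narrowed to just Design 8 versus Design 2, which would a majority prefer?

Design 2

Ballots ranking Design 8 above Design 2: 10.
Ballots ranking Design 2 above Design 8: 1+12 = 13.
Design 2 wins the head-to-head, 13–10.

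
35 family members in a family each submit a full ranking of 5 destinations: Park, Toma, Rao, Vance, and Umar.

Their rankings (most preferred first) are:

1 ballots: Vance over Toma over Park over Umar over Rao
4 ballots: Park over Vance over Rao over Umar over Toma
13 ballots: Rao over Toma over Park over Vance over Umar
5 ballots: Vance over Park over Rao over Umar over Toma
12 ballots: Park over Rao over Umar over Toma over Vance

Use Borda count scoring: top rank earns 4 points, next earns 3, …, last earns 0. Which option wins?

Park

Borda scores:
  Park: 2 + 4·4 + 13·2 + 5·3 + 12·4 = 107
  Toma: 3 + 4·0 + 13·3 + 5·0 + 12·1 = 54
  Rao: 0 + 4·2 + 13·4 + 5·2 + 12·3 = 106
  Vance: 4 + 4·3 + 13·1 + 5·4 + 12·0 = 49
  Umar: 1 + 4·1 + 13·0 + 5·1 + 12·2 = 34
Park has the highest total.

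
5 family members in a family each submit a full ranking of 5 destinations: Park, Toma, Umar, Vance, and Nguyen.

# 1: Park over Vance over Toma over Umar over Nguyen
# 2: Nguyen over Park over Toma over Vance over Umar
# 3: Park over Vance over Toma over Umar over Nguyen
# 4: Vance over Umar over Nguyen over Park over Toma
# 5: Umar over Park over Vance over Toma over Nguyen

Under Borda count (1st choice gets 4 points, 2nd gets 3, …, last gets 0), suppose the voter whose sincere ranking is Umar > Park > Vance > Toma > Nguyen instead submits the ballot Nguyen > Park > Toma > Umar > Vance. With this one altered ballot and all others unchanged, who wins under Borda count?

Borda totals with the altered ballot: Park 15, Toma 8, Umar 6, Vance 11, Nguyen 10.
The winner is unchanged: still Park.

Park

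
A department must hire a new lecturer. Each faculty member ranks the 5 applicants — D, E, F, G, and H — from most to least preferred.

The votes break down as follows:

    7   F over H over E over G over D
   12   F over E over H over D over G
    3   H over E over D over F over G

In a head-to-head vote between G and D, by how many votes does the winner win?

8

Ballots ranking G above D: 7.
Ballots ranking D above G: 12+3 = 15.
D wins 15–7, a margin of 8.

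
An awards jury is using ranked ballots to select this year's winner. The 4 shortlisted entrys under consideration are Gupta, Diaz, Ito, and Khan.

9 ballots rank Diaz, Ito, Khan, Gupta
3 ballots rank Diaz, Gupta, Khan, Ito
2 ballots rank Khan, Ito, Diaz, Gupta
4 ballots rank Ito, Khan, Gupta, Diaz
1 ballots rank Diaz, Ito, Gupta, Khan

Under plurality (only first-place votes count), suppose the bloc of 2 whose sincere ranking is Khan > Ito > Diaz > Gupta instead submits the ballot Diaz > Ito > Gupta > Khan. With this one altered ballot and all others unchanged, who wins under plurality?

Diaz

First-place totals with the altered ballot: Gupta 0, Diaz 15, Ito 4, Khan 0.
The winner is unchanged: still Diaz.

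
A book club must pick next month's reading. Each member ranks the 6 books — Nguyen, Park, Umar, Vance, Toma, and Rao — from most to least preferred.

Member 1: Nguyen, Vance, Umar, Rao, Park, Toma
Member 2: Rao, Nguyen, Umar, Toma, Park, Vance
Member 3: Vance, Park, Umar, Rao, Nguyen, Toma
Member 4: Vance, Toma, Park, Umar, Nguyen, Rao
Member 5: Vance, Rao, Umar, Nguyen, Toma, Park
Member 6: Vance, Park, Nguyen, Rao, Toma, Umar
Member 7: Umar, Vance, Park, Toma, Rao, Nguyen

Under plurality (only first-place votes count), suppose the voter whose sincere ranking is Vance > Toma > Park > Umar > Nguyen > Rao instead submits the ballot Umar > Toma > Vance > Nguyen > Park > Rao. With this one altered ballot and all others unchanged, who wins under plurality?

First-place totals with the altered ballot: Nguyen 1, Park 0, Umar 2, Vance 3, Toma 0, Rao 1.
The winner is unchanged: still Vance.

Vance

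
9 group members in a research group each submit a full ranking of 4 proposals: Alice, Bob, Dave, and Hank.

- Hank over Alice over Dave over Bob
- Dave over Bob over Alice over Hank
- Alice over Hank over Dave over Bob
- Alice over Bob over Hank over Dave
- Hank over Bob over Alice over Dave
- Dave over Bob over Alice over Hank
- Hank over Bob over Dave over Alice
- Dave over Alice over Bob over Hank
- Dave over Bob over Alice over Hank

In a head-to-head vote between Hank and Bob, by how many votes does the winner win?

1

Ballots ranking Hank above Bob: 4.
Ballots ranking Bob above Hank: 5.
Bob wins 5–4, a margin of 1.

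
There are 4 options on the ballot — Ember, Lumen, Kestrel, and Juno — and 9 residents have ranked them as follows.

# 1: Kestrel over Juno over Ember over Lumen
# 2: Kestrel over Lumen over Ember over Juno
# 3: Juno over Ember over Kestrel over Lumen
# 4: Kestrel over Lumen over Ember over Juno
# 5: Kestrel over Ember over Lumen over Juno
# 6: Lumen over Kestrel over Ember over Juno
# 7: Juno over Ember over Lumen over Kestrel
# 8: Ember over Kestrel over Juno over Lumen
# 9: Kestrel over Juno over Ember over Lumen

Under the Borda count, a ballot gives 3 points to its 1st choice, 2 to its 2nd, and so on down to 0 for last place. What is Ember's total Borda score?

14

Borda scores:
  Ember: 1 + 1 + 2 + 1 + 2 + 1 + 2 + 3 + 1 = 14
  Lumen: 0 + 2 + 0 + 2 + 1 + 3 + 1 + 0 + 0 = 9
  Kestrel: 3 + 3 + 1 + 3 + 3 + 2 + 0 + 2 + 3 = 20
  Juno: 2 + 0 + 3 + 0 + 0 + 0 + 3 + 1 + 2 = 11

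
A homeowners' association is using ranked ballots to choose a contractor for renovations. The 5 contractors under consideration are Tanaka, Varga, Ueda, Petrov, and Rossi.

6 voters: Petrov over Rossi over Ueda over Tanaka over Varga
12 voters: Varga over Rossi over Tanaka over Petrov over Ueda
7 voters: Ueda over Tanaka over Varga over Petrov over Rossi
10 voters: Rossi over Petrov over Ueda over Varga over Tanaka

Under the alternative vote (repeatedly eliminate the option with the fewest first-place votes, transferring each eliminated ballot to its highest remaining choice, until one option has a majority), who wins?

Varga

Round 1: Varga 12, Rossi 10, Ueda 7, Petrov 6, Tanaka 0. Tanaka has the fewest and is eliminated.
Round 2: Varga 12, Rossi 10, Ueda 7, Petrov 6. Petrov has the fewest and is eliminated.
Round 3: Rossi 16, Varga 12, Ueda 7. Ueda has the fewest and is eliminated.
Round 4: Varga 19, Rossi 16. Varga has a majority.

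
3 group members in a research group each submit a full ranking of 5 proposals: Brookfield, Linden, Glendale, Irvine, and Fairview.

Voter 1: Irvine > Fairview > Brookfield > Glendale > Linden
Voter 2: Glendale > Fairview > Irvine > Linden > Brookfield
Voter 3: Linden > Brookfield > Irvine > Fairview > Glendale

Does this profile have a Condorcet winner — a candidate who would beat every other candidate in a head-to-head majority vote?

Head-to-head results (3 voters total):
Brookfield vs Linden: Linden wins 2–1.
Brookfield vs Glendale: Brookfield wins 2–1.
Brookfield vs Irvine: Irvine wins 2–1.
Brookfield vs Fairview: Fairview wins 2–1.
Linden vs Glendale: Glendale wins 2–1.
Linden vs Irvine: Irvine wins 2–1.
Linden vs Fairview: Fairview wins 2–1.
Glendale vs Irvine: Irvine wins 2–1.
Glendale vs Fairview: Fairview wins 2–1.
Irvine vs Fairview: Irvine wins 2–1.
Irvine beats each rival — Brookfield (2–1), Linden (2–1), Glendale (2–1), Fairview (2–1) — so Irvine is the Condorcet winner.

Yes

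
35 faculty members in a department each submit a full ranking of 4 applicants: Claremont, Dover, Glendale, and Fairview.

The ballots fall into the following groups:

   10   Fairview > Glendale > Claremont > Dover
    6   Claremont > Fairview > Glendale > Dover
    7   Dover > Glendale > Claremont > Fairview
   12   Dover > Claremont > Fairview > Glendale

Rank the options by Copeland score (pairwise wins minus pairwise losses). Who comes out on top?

Dover

Pairwise results:
  Claremont vs Dover: Dover wins 19–16.
  Claremont vs Glendale: Claremont wins 18–17.
  Claremont vs Fairview: Claremont wins 25–10.
  Dover vs Glendale: Dover wins 19–16.
  Dover vs Fairview: Dover wins 19–16.
  Glendale vs Fairview: Fairview wins 28–7.
Copeland scores (wins − losses):
  Claremont: 2 − 1 = 1
  Dover: 3 − 0 = 3
  Glendale: 0 − 3 = -3
  Fairview: 1 − 2 = -1
Dover has the best Copeland score.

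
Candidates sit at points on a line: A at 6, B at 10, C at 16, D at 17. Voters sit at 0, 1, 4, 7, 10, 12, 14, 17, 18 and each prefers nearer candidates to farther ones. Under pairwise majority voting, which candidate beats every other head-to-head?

With single-peaked preferences on a line, the Condorcet winner is the candidate closest to the median voter.
The median voter (position 10) is closest to B at 10.
Check: B vs C — voters closer to B: 6 of 9.

B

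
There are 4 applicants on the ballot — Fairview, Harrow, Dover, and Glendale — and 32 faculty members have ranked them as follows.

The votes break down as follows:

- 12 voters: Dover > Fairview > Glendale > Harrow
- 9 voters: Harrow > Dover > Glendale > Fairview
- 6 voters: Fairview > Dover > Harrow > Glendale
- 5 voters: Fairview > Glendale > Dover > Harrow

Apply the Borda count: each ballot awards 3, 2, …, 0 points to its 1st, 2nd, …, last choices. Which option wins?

Borda scores:
  Fairview: 12·2 + 9·0 + 6·3 + 5·3 = 57
  Harrow: 12·0 + 9·3 + 6·1 + 5·0 = 33
  Dover: 12·3 + 9·2 + 6·2 + 5·1 = 71
  Glendale: 12·1 + 9·1 + 6·0 + 5·2 = 31
Dover has the highest total.

Dover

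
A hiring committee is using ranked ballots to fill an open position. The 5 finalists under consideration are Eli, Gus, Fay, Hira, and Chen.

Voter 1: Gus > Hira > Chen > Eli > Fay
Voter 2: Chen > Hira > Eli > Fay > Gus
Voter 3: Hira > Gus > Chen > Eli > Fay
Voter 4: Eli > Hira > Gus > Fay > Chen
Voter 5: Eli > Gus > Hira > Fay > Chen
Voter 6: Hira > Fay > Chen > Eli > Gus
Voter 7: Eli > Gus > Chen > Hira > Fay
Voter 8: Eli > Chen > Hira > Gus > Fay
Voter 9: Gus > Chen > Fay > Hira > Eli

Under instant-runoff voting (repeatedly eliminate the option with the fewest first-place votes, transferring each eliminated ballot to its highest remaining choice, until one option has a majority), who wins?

Round 1: Eli 4, Gus 2, Hira 2, Chen 1, Fay 0. Fay has the fewest and is eliminated.
Round 2: Eli 4, Gus 2, Hira 2, Chen 1. Chen has the fewest and is eliminated.
Round 3: Eli 4, Hira 3, Gus 2. Gus has the fewest and is eliminated.
Round 4: Hira 5, Eli 4. Hira has a majority.

Hira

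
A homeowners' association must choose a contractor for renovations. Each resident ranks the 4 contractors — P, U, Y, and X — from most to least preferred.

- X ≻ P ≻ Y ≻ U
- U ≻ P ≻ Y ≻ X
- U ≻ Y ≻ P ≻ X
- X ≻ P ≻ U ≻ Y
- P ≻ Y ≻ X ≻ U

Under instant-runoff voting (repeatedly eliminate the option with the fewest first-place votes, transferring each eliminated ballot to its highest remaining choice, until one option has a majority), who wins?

Round 1: U 2, X 2, P 1, Y 0. Y has the fewest and is eliminated.
Round 2: U 2, X 2, P 1. P has the fewest and is eliminated.
Round 3: X 3, U 2. X has a majority.

X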